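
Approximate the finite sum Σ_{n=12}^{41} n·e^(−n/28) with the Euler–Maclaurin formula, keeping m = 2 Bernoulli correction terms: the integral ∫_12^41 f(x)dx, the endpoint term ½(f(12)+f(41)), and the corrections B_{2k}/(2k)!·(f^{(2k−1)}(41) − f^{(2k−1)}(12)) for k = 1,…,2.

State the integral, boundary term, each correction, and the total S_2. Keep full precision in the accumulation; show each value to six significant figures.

The integral term ∫_12^41 x·e^(−x/28) dx = 282.850.
½[f(12) + f(41)] = ½[7.81727 + 9.48097] = 8.64912.
Integral + boundary = 291.499.
k=1: B_{2}/(2)! × [f^{(1)}(41) − f^{(1)}(12)] = 1/12 × (-0.107363 − 0.372251) = -0.0399678.
After k=1: 291.459.
k=2: B_{4}/(4)! × [f^{(3)}(41) − f^{(3)}(12)] = −1/720 × (0.000452963 − 0.00213664) = 2.33845e-06.

S_2 ≈ 291.459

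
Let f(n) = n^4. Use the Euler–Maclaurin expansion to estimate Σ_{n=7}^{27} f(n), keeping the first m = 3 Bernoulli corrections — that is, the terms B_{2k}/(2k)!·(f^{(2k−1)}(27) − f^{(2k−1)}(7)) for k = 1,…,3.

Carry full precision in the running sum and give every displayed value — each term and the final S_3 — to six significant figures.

S_3 ≈ 3.13979e+06

∫_7^27 x^4 dx evaluates to 2.86642e+06.
Endpoint term: (f(7) + f(27))/2 = (2401.00 + 531441)/2 = 266921.
Running total after boundary: 3.13334e+06.
Order-1 term: 1/12 · (78732.0 − 1372.00) = 6446.67.
Partial sum through k=1: 3.13979e+06.
Order-2 term: −1/720 · (648.000 − 168.000) = -0.666667.
Partial sum through k=2: 3.13979e+06.
Order-3 term: 1/30240 · (0.00000 − 0.00000) = 0.00000.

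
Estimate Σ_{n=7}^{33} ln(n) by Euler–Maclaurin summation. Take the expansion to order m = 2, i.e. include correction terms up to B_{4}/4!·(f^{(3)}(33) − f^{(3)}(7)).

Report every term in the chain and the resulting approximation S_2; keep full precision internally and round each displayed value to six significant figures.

Integral: ∫_7^33 ln(x) dx = 75.7634.
Endpoint term: (f(7) + f(33))/2 = (1.94591 + 3.49651)/2 = 2.72121.
Integral + boundary = 78.4846.
k=1: B_{2}/(2)! × [f^{(1)}(33) − f^{(1)}(7)] = 1/12 × (0.0303030 − 0.142857) = -0.00937951.
After k=1: 78.4752.
k=2: B_{4}/(4)! × [f^{(3)}(33) − f^{(3)}(7)] = −1/720 × (5.56529e-05 − 0.00583090) = 8.02118e-06.

S_2 ≈ 78.4752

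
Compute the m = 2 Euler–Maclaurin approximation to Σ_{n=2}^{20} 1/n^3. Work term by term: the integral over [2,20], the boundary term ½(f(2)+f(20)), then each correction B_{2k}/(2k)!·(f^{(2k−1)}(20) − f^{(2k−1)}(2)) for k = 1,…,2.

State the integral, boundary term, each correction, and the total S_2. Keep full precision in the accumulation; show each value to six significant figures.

Integral: ∫_2^20 1/x^3 dx = 0.123750.
Boundary: ½(f(2) + f(20)) = ½(0.125000 + 0.000125000) = 0.0625625.
Integral + boundary = 0.186312.
Order-1 term: 1/12 · (-1.87500e-05 − (-0.187500)) = 0.0156234.
Running total after k=1: 0.201936.
Order-2 term: −1/720 · (-9.37500e-07 − (-0.937500)) = -0.00130208.

S_2 ≈ 0.200634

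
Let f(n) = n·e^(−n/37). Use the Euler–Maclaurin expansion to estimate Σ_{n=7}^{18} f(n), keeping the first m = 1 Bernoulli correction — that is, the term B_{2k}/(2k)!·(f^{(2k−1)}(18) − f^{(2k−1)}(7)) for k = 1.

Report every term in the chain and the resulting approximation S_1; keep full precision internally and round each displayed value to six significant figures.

S_1 ≈ 104.699

Integral: ∫_7^18 x·e^(−x/37) dx = 96.2988.
½[f(7) + f(18)] = ½[5.79341 + 11.0661] = 8.42975.
Running total after boundary: 104.729.
k=1: B_{2}/(2)! × [f^{(1)}(18) − f^{(1)}(7)] = 1/12 × (0.315699 − 0.671051) = -0.0296127.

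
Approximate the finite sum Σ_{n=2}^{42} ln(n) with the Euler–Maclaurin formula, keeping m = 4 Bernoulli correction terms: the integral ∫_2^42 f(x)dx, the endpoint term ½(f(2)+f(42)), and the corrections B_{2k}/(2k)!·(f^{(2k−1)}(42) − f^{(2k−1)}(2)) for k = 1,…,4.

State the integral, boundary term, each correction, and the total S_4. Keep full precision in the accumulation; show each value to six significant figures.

S_4 ≈ 117.772

∫_2^42 ln(x) dx evaluates to 115.596.
Endpoint term: (f(2) + f(42))/2 = (0.693147 + 3.73767)/2 = 2.21541.
Integral + boundary = 117.811.
k=1: B_{2}/(2)! × [f^{(1)}(42) − f^{(1)}(2)] = 1/12 × (0.0238095 − 0.500000) = -0.0396825.
Partial sum through k=1: 117.772.
k=2: B_{4}/(4)! × [f^{(3)}(42) − f^{(3)}(2)] = −1/720 × (2.69949e-05 − 0.250000) = 0.000347185.
Partial sum through k=2: 117.772.
k=3: B_{6}/(6)! × [f^{(5)}(42) − f^{(5)}(2)] = 1/30240 × (1.83639e-07 − 0.750000) = -2.48016e-05.
Partial sum through k=3: 117.772.
k=4: B_{8}/(8)! × [f^{(7)}(42) − f^{(7)}(2)] = −1/1209600 × (3.12311e-09 − 5.62500) = 4.65030e-06.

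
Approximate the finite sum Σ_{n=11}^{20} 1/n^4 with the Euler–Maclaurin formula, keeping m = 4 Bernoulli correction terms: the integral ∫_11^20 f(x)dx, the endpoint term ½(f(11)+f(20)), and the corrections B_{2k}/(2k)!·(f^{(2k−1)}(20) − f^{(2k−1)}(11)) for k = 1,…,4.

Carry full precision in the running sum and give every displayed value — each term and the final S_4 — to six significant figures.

S_4 ≈ 0.000248005

∫_11^20 1/x^4 dx evaluates to 0.000208772.
Endpoint term: (f(11) + f(20))/2 = (6.83013e-05 + 6.25000e-06)/2 = 3.72757e-05.
Running total after boundary: 0.000246047.
Correction k=1: B_{2}/2! · (f^{(1)}(20) − f^{(1)}(11)) = 1/12 · (-1.25000e-06 − (-2.48369e-05)) = 1.96557e-06.
After k=1: 0.000248013.
Correction k=2: B_{4}/4! · (f^{(3)}(20) − f^{(3)}(11)) = −1/720 · (-9.37500e-08 − (-6.15790e-06)) = -8.42243e-09.
After k=2: 0.000248004.
Correction k=3: B_{6}/6! · (f^{(5)}(20) − f^{(5)}(11)) = 1/30240 · (-1.31250e-08 − (-2.84994e-06)) = 9.38099e-11.
After k=3: 0.000248005.
Correction k=4: B_{8}/8! · (f^{(7)}(20) − f^{(7)}(11)) = −1/1209600 · (-2.95313e-09 − (-2.11979e-06)) = -1.75003e-12.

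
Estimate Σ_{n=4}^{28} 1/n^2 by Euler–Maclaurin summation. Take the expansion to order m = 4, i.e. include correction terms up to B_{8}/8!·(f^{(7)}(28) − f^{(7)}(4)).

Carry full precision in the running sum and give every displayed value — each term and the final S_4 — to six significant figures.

The integral term ∫_4^28 1/x^2 dx = 0.214286.
Endpoint term: (f(4) + f(28))/2 = (0.0625000 + 0.00127551)/2 = 0.0318878.
Running total after boundary: 0.246173.
k=1: B_{2}/(2)! × [f^{(1)}(28) − f^{(1)}(4)] = 1/12 × (-9.11079e-05 − (-0.0312500)) = 0.00259657.
Partial sum through k=1: 0.248770.
k=2: B_{4}/(4)! × [f^{(3)}(28) − f^{(3)}(4)] = −1/720 × (-1.39451e-06 − (-0.0234375)) = -3.25501e-05.
Partial sum through k=2: 0.248737.
k=3: B_{6}/(6)! × [f^{(5)}(28) − f^{(5)}(4)] = 1/30240 × (-5.33613e-08 − (-0.0439453)) = 1.45322e-06.
Partial sum through k=3: 0.248739.
k=4: B_{8}/(8)! × [f^{(7)}(28) − f^{(7)}(4)] = −1/1209600 × (-3.81152e-09 − (-0.153809)) = -1.27157e-07.

S_4 ≈ 0.248739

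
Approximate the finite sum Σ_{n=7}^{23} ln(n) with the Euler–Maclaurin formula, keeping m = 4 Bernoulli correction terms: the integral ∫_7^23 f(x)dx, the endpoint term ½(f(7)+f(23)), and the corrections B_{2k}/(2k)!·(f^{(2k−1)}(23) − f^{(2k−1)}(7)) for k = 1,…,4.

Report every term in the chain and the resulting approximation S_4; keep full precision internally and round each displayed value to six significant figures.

∫_7^23 ln(x) dx evaluates to 42.4950.
½[f(7) + f(23)] = ½[1.94591 + 3.13549] = 2.54070.
Running total after boundary: 45.0357.
k=1: B_{2}/(2)! × [f^{(1)}(23) − f^{(1)}(7)] = 1/12 × (0.0434783 − 0.142857) = -0.00828157.
Running total after k=1: 45.0274.
k=2: B_{4}/(4)! × [f^{(3)}(23) − f^{(3)}(7)] = −1/720 × (0.000164379 − 0.00583090) = 7.87017e-06.
Running total after k=2: 45.0274.
k=3: B_{6}/(6)! × [f^{(5)}(23) − f^{(5)}(7)] = 1/30240 × (3.72883e-06 − 0.00142798) = -4.70981e-08.
Running total after k=3: 45.0274.
k=4: B_{8}/(8)! × [f^{(7)}(23) − f^{(7)}(7)] = −1/1209600 × (2.11465e-07 − 0.000874271) = 7.22602e-10.

S_4 ≈ 45.0274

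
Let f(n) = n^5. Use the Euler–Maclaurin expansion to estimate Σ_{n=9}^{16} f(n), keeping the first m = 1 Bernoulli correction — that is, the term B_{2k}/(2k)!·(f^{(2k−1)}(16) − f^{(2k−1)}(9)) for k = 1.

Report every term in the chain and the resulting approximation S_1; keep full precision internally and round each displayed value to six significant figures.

Integral: ∫_9^16 x^5 dx = 2.70763e+06.
Endpoint term: (f(9) + f(16))/2 = (59049.0 + 1.04858e+06)/2 = 553812.
So far: 3.26144e+06.
Correction k=1: B_{2}/2! · (f^{(1)}(16) − f^{(1)}(9)) = 1/12 · (327680 − 32805.0) = 24572.9.

S_1 ≈ 3.28601e+06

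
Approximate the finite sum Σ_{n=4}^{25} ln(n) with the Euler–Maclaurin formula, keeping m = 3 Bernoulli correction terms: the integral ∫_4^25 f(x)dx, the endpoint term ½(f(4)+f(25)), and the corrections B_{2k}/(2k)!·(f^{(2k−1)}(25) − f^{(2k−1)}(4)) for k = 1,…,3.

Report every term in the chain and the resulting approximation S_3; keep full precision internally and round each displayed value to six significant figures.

∫_4^25 ln(x) dx evaluates to 53.9267.
Boundary: ½(f(4) + f(25)) = ½(1.38629 + 3.21888) = 2.30259.
Integral + boundary = 56.2293.
Order-1 term: 1/12 · (0.0400000 − 0.250000) = -0.0175000.
Running total after k=1: 56.2118.
Order-2 term: −1/720 · (0.000128000 − 0.0312500) = 4.32250e-05.
Running total after k=2: 56.2118.
Order-3 term: 1/30240 · (2.45760e-06 − 0.0234375) = -7.74968e-07.

S_3 ≈ 56.2118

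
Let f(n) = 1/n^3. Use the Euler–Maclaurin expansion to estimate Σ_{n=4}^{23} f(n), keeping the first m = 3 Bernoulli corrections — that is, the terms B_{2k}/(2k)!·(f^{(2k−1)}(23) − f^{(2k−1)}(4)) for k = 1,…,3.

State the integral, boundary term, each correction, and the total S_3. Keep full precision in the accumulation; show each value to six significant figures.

∫_4^23 1/x^3 dx evaluates to 0.0303048.
½[f(4) + f(23)] = ½[0.0156250 + 8.21895e-05] = 0.00785359.
Running total after boundary: 0.0381584.
Correction k=1: B_{2}/2! · (f^{(1)}(23) − f^{(1)}(4)) = 1/12 · (-1.07204e-05 − (-0.0117188)) = 0.000975669.
Running total after k=1: 0.0391341.
Correction k=2: B_{4}/4! · (f^{(3)}(23) − f^{(3)}(4)) = −1/720 · (-4.05307e-07 − (-0.0146484)) = -2.03445e-05.
Running total after k=2: 0.0391137.
Correction k=3: B_{6}/6! · (f^{(5)}(23) − f^{(5)}(4)) = 1/30240 · (-3.21794e-08 − (-0.0384521)) = 1.27156e-06.

S_3 ≈ 0.0391150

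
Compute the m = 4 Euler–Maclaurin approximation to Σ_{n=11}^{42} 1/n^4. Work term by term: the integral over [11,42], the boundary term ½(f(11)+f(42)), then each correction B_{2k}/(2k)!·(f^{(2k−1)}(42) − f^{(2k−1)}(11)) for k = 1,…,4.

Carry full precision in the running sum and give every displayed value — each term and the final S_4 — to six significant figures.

Integral: ∫_11^42 1/x^4 dx = 0.000245939.
Boundary: ½(f(11) + f(42)) = ½(6.83013e-05 + 3.21368e-07) = 3.43114e-05.
Running total after boundary: 0.000280250.
k=1: B_{2}/(2)! × [f^{(1)}(42) − f^{(1)}(11)] = 1/12 × (-3.06065e-08 − (-2.48369e-05)) = 2.06719e-06.
After k=1: 0.000282318.
k=2: B_{4}/(4)! × [f^{(3)}(42) − f^{(3)}(11)] = −1/720 × (-5.20519e-10 − (-6.15790e-06)) = -8.55191e-09.
After k=2: 0.000282309.
k=3: B_{6}/(6)! × [f^{(5)}(42) − f^{(5)}(11)] = 1/30240 × (-1.65244e-11 − (-2.84994e-06)) = 9.42434e-11.
After k=3: 0.000282309.
k=4: B_{8}/(8)! × [f^{(7)}(42) − f^{(7)}(11)] = −1/1209600 × (-8.43082e-13 − (-2.11979e-06)) = -1.75247e-12.

S_4 ≈ 0.000282309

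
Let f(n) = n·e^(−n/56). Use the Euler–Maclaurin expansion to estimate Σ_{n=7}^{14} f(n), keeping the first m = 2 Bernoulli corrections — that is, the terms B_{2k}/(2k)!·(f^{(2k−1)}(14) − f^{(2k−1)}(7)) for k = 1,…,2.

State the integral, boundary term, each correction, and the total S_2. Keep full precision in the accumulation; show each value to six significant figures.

S_2 ≈ 69.0747

The integral term ∫_7^14 x·e^(−x/56) dx = 60.5500.
Endpoint term: (f(7) + f(14))/2 = (6.17748 + 10.9032)/2 = 8.54034.
So far: 69.0903.
Order-1 term: 1/12 · (0.584101 − 0.772185) = -0.0156737.
Partial sum through k=1: 69.0747.
Order-2 term: −1/720 · (0.000682941 − 0.000809049) = 1.75151e-07.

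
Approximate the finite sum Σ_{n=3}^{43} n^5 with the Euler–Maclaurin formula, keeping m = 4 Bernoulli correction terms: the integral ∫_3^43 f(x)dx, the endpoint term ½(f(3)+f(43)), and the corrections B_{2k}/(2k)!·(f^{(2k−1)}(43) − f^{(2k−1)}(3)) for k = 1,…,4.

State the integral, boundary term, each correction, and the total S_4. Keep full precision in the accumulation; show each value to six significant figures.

S_4 ≈ 1.12849e+09

∫_3^43 x^5 dx evaluates to 1.05356e+09.
Endpoint term: (f(3) + f(43))/2 = (243.000 + 1.47008e+08)/2 = 7.35043e+07.
Integral + boundary = 1.12706e+09.
Correction k=1: B_{2}/2! · (f^{(1)}(43) − f^{(1)}(3)) = 1/12 · (1.70940e+07 − 405.000) = 1.42447e+06.
Partial sum through k=1: 1.12849e+09.
Correction k=2: B_{4}/4! · (f^{(3)}(43) − f^{(3)}(3)) = −1/720 · (110940 − 540.000) = -153.333.
Partial sum through k=2: 1.12849e+09.
Correction k=3: B_{6}/6! · (f^{(5)}(43) − f^{(5)}(3)) = 1/30240 · (120.000 − 120.000) = 0.00000.
Partial sum through k=3: 1.12849e+09.
Correction k=4: B_{8}/8! · (f^{(7)}(43) − f^{(7)}(3)) = −1/1209600 · (0.00000 − 0.00000) = 0.00000.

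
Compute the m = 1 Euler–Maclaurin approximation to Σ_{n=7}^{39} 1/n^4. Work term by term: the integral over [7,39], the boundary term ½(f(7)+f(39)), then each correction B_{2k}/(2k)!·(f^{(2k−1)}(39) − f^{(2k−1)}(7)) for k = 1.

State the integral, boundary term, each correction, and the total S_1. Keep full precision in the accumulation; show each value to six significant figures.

The integral term ∫_7^39 1/x^4 dx = 0.000966198.
Endpoint term: (f(7) + f(39))/2 = (0.000416493 + 4.32257e-07)/2 = 0.000208463.
Integral + boundary = 0.00117466.
Correction k=1: B_{2}/2! · (f^{(1)}(39) − f^{(1)}(7)) = 1/12 · (-4.43340e-08 − (-0.000237996)) = 1.98293e-05.

S_1 ≈ 0.00119449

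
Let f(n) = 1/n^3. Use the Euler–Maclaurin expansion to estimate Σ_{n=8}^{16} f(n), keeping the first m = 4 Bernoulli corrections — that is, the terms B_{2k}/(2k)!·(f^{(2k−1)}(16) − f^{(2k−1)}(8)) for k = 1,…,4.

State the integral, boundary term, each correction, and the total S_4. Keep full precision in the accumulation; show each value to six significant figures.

∫_8^16 1/x^3 dx evaluates to 0.00585938.
Endpoint term: (f(8) + f(16))/2 = (0.00195312 + 0.000244141)/2 = 0.00109863.
So far: 0.00695801.
Order-1 term: 1/12 · (-4.57764e-05 − (-0.000732422)) = 5.72205e-05.
After k=1: 0.00701523.
Order-2 term: −1/720 · (-3.57628e-06 − (-0.000228882)) = -3.12924e-07.
After k=2: 0.00701492.
Order-3 term: 1/30240 · (-5.86733e-07 − (-0.000150204)) = 4.94765e-09.
After k=3: 0.00701492.
Order-4 term: −1/1209600 · (-1.65019e-07 − (-0.000168979)) = -1.39562e-10.

S_4 ≈ 0.00701492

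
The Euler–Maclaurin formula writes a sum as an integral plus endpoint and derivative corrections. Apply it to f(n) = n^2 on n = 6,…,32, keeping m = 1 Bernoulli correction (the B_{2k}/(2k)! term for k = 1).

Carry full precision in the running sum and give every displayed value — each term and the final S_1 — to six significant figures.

Integral: ∫_6^32 x^2 dx = 10850.7.
Boundary: ½(f(6) + f(32)) = ½(36.0000 + 1024.00) = 530.000.
So far: 11380.7.
Order-1 term: 1/12 · (64.0000 − 12.0000) = 4.33333.

S_1 ≈ 11385.0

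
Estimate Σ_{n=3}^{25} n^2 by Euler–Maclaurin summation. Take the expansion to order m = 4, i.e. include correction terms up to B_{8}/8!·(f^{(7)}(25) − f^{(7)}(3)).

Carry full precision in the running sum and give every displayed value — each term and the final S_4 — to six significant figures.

S_4 ≈ 5520.00

Integral: ∫_3^25 x^2 dx = 5199.33.
Endpoint term: (f(3) + f(25))/2 = (9.00000 + 625.000)/2 = 317.000.
Integral + boundary = 5516.33.
Correction k=1: B_{2}/2! · (f^{(1)}(25) − f^{(1)}(3)) = 1/12 · (50.0000 − 6.00000) = 3.66667.
Running total after k=1: 5520.00.
Correction k=2: B_{4}/4! · (f^{(3)}(25) − f^{(3)}(3)) = −1/720 · (0.00000 − 0.00000) = 0.00000.
Running total after k=2: 5520.00.
Correction k=3: B_{6}/6! · (f^{(5)}(25) − f^{(5)}(3)) = 1/30240 · (0.00000 − 0.00000) = 0.00000.
Running total after k=3: 5520.00.
Correction k=4: B_{8}/8! · (f^{(7)}(25) − f^{(7)}(3)) = −1/1209600 · (0.00000 − 0.00000) = 0.00000.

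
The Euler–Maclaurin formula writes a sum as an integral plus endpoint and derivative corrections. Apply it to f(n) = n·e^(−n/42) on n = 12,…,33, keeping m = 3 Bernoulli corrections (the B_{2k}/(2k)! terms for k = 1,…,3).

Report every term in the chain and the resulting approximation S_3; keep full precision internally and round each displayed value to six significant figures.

S_3 ≈ 280.592

Integral: ∫_12^33 x·e^(−x/42) dx = 268.599.
Boundary: ½(f(12) + f(33)) = ½(9.01773 + 15.0412) = 12.0295.
Running total after boundary: 280.629.
Order-1 term: 1/12 · (0.0976701 − 0.536769) = -0.0365916.
Running total after k=1: 280.592.
Order-2 term: −1/720 · (0.000572142 − 0.00115631) = 8.11339e-07.
Running total after k=2: 280.592.
Order-3 term: 1/30240 · (6.17299e-07 − 1.13850e-06) = -1.72356e-11.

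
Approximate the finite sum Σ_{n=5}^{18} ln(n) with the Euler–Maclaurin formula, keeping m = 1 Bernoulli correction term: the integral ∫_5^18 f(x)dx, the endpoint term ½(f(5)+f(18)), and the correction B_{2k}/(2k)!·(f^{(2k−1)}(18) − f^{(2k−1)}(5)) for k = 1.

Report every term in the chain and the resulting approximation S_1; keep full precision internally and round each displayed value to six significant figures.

S_1 ≈ 33.2174

The integral term ∫_5^18 ln(x) dx = 30.9795.
½[f(5) + f(18)] = ½[1.60944 + 2.89037] = 2.24990.
Integral + boundary = 33.2294.
Order-1 term: 1/12 · (0.0555556 − 0.200000) = -0.0120370.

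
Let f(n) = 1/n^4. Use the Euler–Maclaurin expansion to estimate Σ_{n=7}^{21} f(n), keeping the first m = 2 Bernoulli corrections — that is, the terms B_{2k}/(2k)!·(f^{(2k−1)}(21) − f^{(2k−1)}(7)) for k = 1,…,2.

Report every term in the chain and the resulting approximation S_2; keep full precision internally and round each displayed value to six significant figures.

The integral term ∫_7^21 1/x^4 dx = 0.000935824.
Endpoint term: (f(7) + f(21))/2 = (0.000416493 + 5.14189e-06)/2 = 0.000210818.
Integral + boundary = 0.00114664.
Correction k=1: B_{2}/2! · (f^{(1)}(21) − f^{(1)}(7)) = 1/12 · (-9.79408e-07 − (-0.000237996)) = 1.97514e-05.
After k=1: 0.00116639.
Correction k=2: B_{4}/4! · (f^{(3)}(21) − f^{(3)}(7)) = −1/720 · (-6.66264e-08 − (-0.000145712)) = -2.02285e-07.

S_2 ≈ 0.00116619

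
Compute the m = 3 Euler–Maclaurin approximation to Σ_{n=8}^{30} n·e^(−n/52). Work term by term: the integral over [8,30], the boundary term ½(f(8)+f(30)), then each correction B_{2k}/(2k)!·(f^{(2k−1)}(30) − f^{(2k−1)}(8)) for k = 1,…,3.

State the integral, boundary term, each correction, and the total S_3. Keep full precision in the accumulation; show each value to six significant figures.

S_3 ≈ 292.150

∫_8^30 x·e^(−x/52) dx evaluates to 280.336.
Boundary: ½(f(8) + f(30)) = ½(6.85923 + 16.8487) = 11.8540.
Running total after boundary: 292.190.
Order-1 term: 1/12 · (0.237610 − 0.725496) = -0.0406571.
After k=1: 292.150.
Order-2 term: −1/720 · (0.000503276 − 0.000902479) = 5.54449e-07.
After k=2: 292.150.
Order-3 term: 1/30240 · (3.39748e-07 − 5.68289e-07) = -7.55758e-12.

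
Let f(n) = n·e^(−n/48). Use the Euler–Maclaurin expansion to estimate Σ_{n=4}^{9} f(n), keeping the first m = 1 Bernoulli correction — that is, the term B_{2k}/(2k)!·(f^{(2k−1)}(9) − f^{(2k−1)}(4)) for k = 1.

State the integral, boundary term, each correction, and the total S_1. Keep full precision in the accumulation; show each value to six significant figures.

∫_4^9 x·e^(−x/48) dx evaluates to 28.2072.
Boundary: ½(f(4) + f(9)) = ½(3.68018 + 7.46126) = 5.57072.
So far: 33.7779.
Correction k=1: B_{2}/2! · (f^{(1)}(9) − f^{(1)}(4)) = 1/12 · (0.673586 − 0.843374) = -0.0141490.

S_1 ≈ 33.7638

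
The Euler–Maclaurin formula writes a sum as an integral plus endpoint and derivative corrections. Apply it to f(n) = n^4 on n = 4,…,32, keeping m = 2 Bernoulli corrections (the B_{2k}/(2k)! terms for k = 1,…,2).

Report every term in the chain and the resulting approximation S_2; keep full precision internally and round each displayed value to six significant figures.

S_2 ≈ 7.24600e+06

The integral term ∫_4^32 x^4 dx = 6.71068e+06.
Boundary: ½(f(4) + f(32)) = ½(256.000 + 1.04858e+06) = 524416.
Integral + boundary = 7.23510e+06.
Correction k=1: B_{2}/2! · (f^{(1)}(32) − f^{(1)}(4)) = 1/12 · (131072 − 256.000) = 10901.3.
After k=1: 7.24600e+06.
Correction k=2: B_{4}/4! · (f^{(3)}(32) − f^{(3)}(4)) = −1/720 · (768.000 − 96.0000) = -0.933333.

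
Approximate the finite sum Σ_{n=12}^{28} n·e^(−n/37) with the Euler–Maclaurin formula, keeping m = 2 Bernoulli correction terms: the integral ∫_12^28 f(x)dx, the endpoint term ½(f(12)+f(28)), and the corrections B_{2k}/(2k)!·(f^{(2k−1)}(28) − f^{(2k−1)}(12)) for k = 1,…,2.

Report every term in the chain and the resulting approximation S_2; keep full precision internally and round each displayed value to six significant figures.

∫_12^28 x·e^(−x/37) dx evaluates to 182.436.
Endpoint term: (f(12) + f(28))/2 = (8.67619 + 13.1372)/2 = 10.9067.
So far: 193.343.
k=1: B_{2}/(2)! × [f^{(1)}(28) − f^{(1)}(12)] = 1/12 × (0.114126 − 0.488524) = -0.0311998.
Running total after k=1: 193.312.
k=2: B_{4}/(4)! × [f^{(3)}(28) − f^{(3)}(12)] = −1/720 × (0.000768808 − 0.00141312) = 8.94873e-07.

S_2 ≈ 193.312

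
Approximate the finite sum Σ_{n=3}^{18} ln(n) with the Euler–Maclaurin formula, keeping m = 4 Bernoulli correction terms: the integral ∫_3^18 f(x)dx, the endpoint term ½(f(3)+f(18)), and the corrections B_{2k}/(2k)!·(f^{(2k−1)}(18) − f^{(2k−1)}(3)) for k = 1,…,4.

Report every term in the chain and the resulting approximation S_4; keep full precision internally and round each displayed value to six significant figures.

Integral: ∫_3^18 ln(x) dx = 33.7309.
½[f(3) + f(18)] = ½[1.09861 + 2.89037] = 1.99449.
So far: 35.7253.
k=1: B_{2}/(2)! × [f^{(1)}(18) − f^{(1)}(3)] = 1/12 × (0.0555556 − 0.333333) = -0.0231481.
After k=1: 35.7022.
k=2: B_{4}/(4)! × [f^{(3)}(18) − f^{(3)}(3)] = −1/720 × (0.000342936 − 0.0740741) = 0.000102404.
After k=2: 35.7023.
k=3: B_{6}/(6)! × [f^{(5)}(18) − f^{(5)}(3)] = 1/30240 × (1.27013e-05 − 0.0987654) = -3.26563e-06.
After k=3: 35.7023.
k=4: B_{8}/(8)! × [f^{(7)}(18) − f^{(7)}(3)] = −1/1209600 × (1.17605e-06 − 0.329218) = 2.72170e-07.

S_4 ≈ 35.7023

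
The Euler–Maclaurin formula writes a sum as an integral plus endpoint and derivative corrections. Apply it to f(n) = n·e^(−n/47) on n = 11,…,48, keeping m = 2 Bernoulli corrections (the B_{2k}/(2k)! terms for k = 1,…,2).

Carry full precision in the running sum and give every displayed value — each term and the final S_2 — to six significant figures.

Integral: ∫_11^48 x·e^(−x/47) dx = 549.158.
½[f(11) + f(48)] = ½[8.70461 + 17.2865] = 12.9955.
So far: 562.154.
Order-1 term: 1/12 · (-0.00766244 − 0.606124) = -0.0511488.
Partial sum through k=1: 562.103.
Order-2 term: −1/720 · (0.000322593 − 0.000990847) = 9.28130e-07.

S_2 ≈ 562.103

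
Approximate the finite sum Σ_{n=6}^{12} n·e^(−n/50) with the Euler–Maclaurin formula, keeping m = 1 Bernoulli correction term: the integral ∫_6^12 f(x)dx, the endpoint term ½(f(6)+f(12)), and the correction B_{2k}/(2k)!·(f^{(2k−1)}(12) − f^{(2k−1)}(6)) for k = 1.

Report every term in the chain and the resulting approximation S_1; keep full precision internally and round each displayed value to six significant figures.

S_1 ≈ 52.1962

Integral: ∫_6^12 x·e^(−x/50) dx = 44.8309.
Boundary: ½(f(6) + f(12)) = ½(5.32152 + 9.43953) = 7.38053.
So far: 52.2114.
k=1: B_{2}/(2)! × [f^{(1)}(12) − f^{(1)}(6)] = 1/12 × (0.597837 − 0.780490) = -0.0152211.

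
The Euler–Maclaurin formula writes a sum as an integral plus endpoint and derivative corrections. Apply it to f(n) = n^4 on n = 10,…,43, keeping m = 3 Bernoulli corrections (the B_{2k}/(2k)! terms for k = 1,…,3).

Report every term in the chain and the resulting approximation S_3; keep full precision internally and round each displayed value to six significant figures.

S_3 ≈ 3.11223e+07

The integral term ∫_10^43 x^4 dx = 2.93817e+07.
Endpoint term: (f(10) + f(43))/2 = (10000.0 + 3.41880e+06)/2 = 1.71440e+06.
So far: 3.10961e+07.
Correction k=1: B_{2}/2! · (f^{(1)}(43) − f^{(1)}(10)) = 1/12 · (318028 − 4000.00) = 26169.0.
After k=1: 3.11223e+07.
Correction k=2: B_{4}/4! · (f^{(3)}(43) − f^{(3)}(10)) = −1/720 · (1032.00 − 240.000) = -1.10000.
After k=2: 3.11223e+07.
Correction k=3: B_{6}/6! · (f^{(5)}(43) − f^{(5)}(10)) = 1/30240 · (0.00000 − 0.00000) = 0.00000.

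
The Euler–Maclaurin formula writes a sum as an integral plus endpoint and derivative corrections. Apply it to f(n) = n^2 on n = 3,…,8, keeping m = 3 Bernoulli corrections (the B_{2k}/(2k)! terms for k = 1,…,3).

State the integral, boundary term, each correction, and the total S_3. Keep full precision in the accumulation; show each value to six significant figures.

The integral term ∫_3^8 x^2 dx = 161.667.
Endpoint term: (f(3) + f(8))/2 = (9.00000 + 64.0000)/2 = 36.5000.
Integral + boundary = 198.167.
Order-1 term: 1/12 · (16.0000 − 6.00000) = 0.833333.
Partial sum through k=1: 199.000.
Order-2 term: −1/720 · (0.00000 − 0.00000) = 0.00000.
Partial sum through k=2: 199.000.
Order-3 term: 1/30240 · (0.00000 − 0.00000) = 0.00000.

S_3 ≈ 199.000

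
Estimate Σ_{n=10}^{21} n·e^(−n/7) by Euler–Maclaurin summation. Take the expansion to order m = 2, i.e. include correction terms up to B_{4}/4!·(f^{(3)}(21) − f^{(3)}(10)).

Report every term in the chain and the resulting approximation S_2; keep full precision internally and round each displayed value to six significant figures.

S_2 ≈ 20.4815

Integral: ∫_10^21 x·e^(−x/7) dx = 18.7602.
Endpoint term: (f(10) + f(21))/2 = (2.39651 + 1.04553)/2 = 1.72102.
Integral + boundary = 20.4812.
k=1: B_{2}/(2)! × [f^{(1)}(21) − f^{(1)}(10)] = 1/12 × (-0.0995741 − (-0.102708)) = 0.000261121.
Partial sum through k=1: 20.4815.
k=2: B_{4}/(4)! × [f^{(3)}(21) − f^{(3)}(10)] = −1/720 × (0.00000 − 0.00768560) = 1.06744e-05.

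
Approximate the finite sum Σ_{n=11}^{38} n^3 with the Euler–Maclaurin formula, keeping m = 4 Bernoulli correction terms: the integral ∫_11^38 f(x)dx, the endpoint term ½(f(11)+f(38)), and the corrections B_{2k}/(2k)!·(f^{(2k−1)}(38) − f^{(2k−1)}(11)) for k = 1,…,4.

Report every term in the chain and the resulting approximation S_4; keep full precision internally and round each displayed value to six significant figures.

S_4 ≈ 546056

∫_11^38 x^3 dx evaluates to 517624.
Endpoint term: (f(11) + f(38))/2 = (1331.00 + 54872.0)/2 = 28101.5.
So far: 545725.
Correction k=1: B_{2}/2! · (f^{(1)}(38) − f^{(1)}(11)) = 1/12 · (4332.00 − 363.000) = 330.750.
Running total after k=1: 546056.
Correction k=2: B_{4}/4! · (f^{(3)}(38) − f^{(3)}(11)) = −1/720 · (6.00000 − 6.00000) = 0.00000.
Running total after k=2: 546056.
Correction k=3: B_{6}/6! · (f^{(5)}(38) − f^{(5)}(11)) = 1/30240 · (0.00000 − 0.00000) = 0.00000.
Running total after k=3: 546056.
Correction k=4: B_{8}/8! · (f^{(7)}(38) − f^{(7)}(11)) = −1/1209600 · (0.00000 − 0.00000) = 0.00000.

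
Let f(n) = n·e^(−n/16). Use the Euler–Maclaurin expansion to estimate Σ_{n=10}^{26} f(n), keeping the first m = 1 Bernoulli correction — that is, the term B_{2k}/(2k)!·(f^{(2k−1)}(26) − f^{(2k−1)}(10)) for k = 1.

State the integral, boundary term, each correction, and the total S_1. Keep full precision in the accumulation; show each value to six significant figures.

S_1 ≈ 95.5533

∫_10^26 x·e^(−x/16) dx evaluates to 90.3441.
Boundary: ½(f(10) + f(26)) = ½(5.35261 + 5.11970) = 5.23616.
Running total after boundary: 95.5803.
Order-1 term: 1/12 · (-0.123070 − 0.200723) = -0.0269827.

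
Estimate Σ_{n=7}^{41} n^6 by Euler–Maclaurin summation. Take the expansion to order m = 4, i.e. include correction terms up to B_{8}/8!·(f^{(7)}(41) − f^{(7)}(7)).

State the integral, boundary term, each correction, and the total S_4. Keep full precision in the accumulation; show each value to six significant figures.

∫_7^41 x^6 dx evaluates to 2.78219e+10.
Endpoint term: (f(7) + f(41))/2 = (117649 + 4.75010e+09)/2 = 2.37511e+09.
So far: 3.01970e+10.
Order-1 term: 1/12 · (6.95137e+08 − 100842) = 5.79197e+07.
After k=1: 3.02550e+10.
Order-2 term: −1/720 · (8.27052e+06 − 41160.0) = -11429.7.
After k=2: 3.02549e+10.
Order-3 term: 1/30240 · (29520.0 − 5040.00) = 0.809524.
After k=3: 3.02549e+10.
Order-4 term: −1/1209600 · (0.00000 − 0.00000) = 0.00000.

S_4 ≈ 3.02549e+10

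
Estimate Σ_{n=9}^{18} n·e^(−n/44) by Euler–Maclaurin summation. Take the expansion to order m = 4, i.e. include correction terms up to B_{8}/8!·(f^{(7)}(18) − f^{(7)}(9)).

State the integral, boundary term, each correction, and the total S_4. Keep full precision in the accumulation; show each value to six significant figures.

The integral term ∫_9^18 x·e^(−x/44) dx = 88.5368.
½[f(9) + f(18)] = ½[7.33516 + 11.9566] = 9.64586.
So far: 98.1826.
Correction k=1: B_{2}/2! · (f^{(1)}(18) − f^{(1)}(9)) = 1/12 · (0.392514 − 0.648310) = -0.0213163.
Partial sum through k=1: 98.1613.
Correction k=2: B_{4}/4! · (f^{(3)}(18) − f^{(3)}(9)) = −1/720 · (0.000888957 − 0.00117683) = 3.99825e-07.
Partial sum through k=2: 98.1613.
Correction k=3: B_{6}/6! · (f^{(5)}(18) − f^{(5)}(9)) = 1/30240 · (8.13621e-07 − 1.04276e-06) = -7.57749e-12.
Partial sum through k=3: 98.1613.
Correction k=4: B_{8}/8! · (f^{(7)}(18) − f^{(7)}(9)) = −1/1209600 · (6.03342e-10 − 7.63255e-10) = 1.32203e-16.

S_4 ≈ 98.1613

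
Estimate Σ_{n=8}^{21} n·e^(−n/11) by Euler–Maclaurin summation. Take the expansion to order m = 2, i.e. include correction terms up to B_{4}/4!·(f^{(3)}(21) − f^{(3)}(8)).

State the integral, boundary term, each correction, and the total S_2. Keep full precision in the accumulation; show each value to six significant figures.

∫_8^21 x·e^(−x/11) dx evaluates to 48.8223.
Endpoint term: (f(8) + f(21))/2 = (3.86580 + 3.11252)/2 = 3.48916.
Integral + boundary = 52.3115.
Order-1 term: 1/12 · (-0.134741 − 0.131789) = -0.0222108.
Partial sum through k=1: 52.2893.
Order-2 term: −1/720 · (0.00133627 − 0.00907635) = 1.07501e-05.

S_2 ≈ 52.2893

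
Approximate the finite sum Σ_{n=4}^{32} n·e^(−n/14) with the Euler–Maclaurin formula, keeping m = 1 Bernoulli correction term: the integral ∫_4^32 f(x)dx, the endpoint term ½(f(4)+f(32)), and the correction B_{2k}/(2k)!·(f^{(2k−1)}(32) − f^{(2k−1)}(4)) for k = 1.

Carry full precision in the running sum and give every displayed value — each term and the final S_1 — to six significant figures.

∫_4^32 x·e^(−x/14) dx evaluates to 123.877.
Endpoint term: (f(4) + f(32))/2 = (3.00591 + 3.25444)/2 = 3.13018.
So far: 127.007.
k=1: B_{2}/(2)! × [f^{(1)}(32) − f^{(1)}(4)] = 1/12 × (-0.130759 − 0.536769) = -0.0556274.

S_1 ≈ 126.951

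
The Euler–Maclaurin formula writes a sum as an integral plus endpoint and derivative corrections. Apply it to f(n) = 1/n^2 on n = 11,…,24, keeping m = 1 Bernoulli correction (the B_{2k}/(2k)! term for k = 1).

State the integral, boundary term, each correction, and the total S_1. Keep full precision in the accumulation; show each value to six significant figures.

S_1 ≈ 0.0543559

Integral: ∫_11^24 1/x^2 dx = 0.0492424.
Boundary: ½(f(11) + f(24)) = ½(0.00826446 + 0.00173611) = 0.00500029.
Running total after boundary: 0.0542427.
Correction k=1: B_{2}/2! · (f^{(1)}(24) − f^{(1)}(11)) = 1/12 · (-0.000144676 − (-0.00150263)) = 0.000113163.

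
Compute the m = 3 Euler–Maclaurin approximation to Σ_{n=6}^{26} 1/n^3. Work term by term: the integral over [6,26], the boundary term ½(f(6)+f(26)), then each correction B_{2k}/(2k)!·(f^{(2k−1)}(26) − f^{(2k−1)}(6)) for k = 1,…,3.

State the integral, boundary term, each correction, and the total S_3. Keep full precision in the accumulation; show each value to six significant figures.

∫_6^26 1/x^3 dx evaluates to 0.0131492.
Boundary: ½(f(6) + f(26)) = ½(0.00462963 + 5.68958e-05) = 0.00234326.
Integral + boundary = 0.0154925.
Order-1 term: 1/12 · (-6.56490e-06 − (-0.00231481)) = 0.000192354.
Running total after k=1: 0.0156849.
Order-2 term: −1/720 · (-1.94228e-07 − (-0.00128601)) = -1.78585e-06.
Running total after k=2: 0.0156831.
Order-3 term: 1/30240 · (-1.20674e-08 − (-0.00150034)) = 4.96141e-08.

S_3 ≈ 0.0156831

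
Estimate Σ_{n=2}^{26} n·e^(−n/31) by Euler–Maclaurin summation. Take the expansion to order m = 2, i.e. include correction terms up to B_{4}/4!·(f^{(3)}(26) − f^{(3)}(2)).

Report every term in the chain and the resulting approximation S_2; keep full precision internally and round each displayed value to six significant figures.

∫_2^26 x·e^(−x/31) dx evaluates to 195.267.
Endpoint term: (f(2) + f(26))/2 = (1.87504 + 11.2390)/2 = 6.55700.
Integral + boundary = 201.824.
k=1: B_{2}/(2)! × [f^{(1)}(26) − f^{(1)}(2)] = 1/12 × (0.0697206 − 0.877036) = -0.0672763.
After k=1: 201.756.
k=2: B_{4}/(4)! × [f^{(3)}(26) − f^{(3)}(2)] = −1/720 × (0.000972171 − 0.00286376) = 2.62721e-06.

S_2 ≈ 201.756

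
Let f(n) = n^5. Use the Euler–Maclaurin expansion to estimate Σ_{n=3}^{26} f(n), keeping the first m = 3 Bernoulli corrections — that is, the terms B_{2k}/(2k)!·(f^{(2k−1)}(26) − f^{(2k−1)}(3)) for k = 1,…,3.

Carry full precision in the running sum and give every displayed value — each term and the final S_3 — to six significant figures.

∫_3^26 x^5 dx evaluates to 5.14858e+07.
Endpoint term: (f(3) + f(26))/2 = (243.000 + 1.18814e+07)/2 = 5.94081e+06.
Running total after boundary: 5.74267e+07.
Order-1 term: 1/12 · (2.28488e+06 − 405.000) = 190373.
Partial sum through k=1: 5.76170e+07.
Order-2 term: −1/720 · (40560.0 − 540.000) = -55.5833.
Partial sum through k=2: 5.76170e+07.
Order-3 term: 1/30240 · (120.000 − 120.000) = 0.00000.

S_3 ≈ 5.76170e+07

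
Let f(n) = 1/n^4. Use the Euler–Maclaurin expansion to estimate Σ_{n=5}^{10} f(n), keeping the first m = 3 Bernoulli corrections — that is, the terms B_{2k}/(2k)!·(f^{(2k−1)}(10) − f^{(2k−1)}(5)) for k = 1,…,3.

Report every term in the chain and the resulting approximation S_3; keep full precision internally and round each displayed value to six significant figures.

S_3 ≈ 0.00328466

Integral: ∫_5^10 1/x^4 dx = 0.00233333.
½[f(5) + f(10)] = ½[0.00160000 + 0.000100000] = 0.000850000.
So far: 0.00318333.
Correction k=1: B_{2}/2! · (f^{(1)}(10) − f^{(1)}(5)) = 1/12 · (-4.00000e-05 − (-0.00128000)) = 0.000103333.
Partial sum through k=1: 0.00328667.
Correction k=2: B_{4}/4! · (f^{(3)}(10) − f^{(3)}(5)) = −1/720 · (-1.20000e-05 − (-0.00153600)) = -2.11667e-06.
Partial sum through k=2: 0.00328455.
Correction k=3: B_{6}/6! · (f^{(5)}(10) − f^{(5)}(5)) = 1/30240 · (-6.72000e-06 − (-0.00344064)) = 1.13556e-07.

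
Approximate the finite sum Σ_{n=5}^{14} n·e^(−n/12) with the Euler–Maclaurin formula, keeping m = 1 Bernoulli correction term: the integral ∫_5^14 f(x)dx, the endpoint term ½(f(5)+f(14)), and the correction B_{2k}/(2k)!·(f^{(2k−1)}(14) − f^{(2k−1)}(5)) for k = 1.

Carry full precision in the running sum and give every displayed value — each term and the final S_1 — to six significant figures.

Integral: ∫_5^14 x·e^(−x/12) dx = 37.3273.
½[f(5) + f(14)] = ½[3.29620 + 4.35965] = 3.82792.
So far: 41.1552.
Order-1 term: 1/12 · (-0.0519005 − 0.384557) = -0.0363715.

S_1 ≈ 41.1188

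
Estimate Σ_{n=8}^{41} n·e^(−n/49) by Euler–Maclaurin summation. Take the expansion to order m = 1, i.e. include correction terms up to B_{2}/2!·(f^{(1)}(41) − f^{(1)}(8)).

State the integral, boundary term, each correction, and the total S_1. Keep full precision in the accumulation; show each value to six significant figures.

Integral: ∫_8^41 x·e^(−x/49) dx = 462.209.
½[f(8) + f(41)] = ½[6.79493 + 17.7580] = 12.2765.
So far: 474.485.
k=1: B_{2}/(2)! × [f^{(1)}(41) − f^{(1)}(8)] = 1/12 × (0.0707139 − 0.710694) = -0.0533317.

S_1 ≈ 474.432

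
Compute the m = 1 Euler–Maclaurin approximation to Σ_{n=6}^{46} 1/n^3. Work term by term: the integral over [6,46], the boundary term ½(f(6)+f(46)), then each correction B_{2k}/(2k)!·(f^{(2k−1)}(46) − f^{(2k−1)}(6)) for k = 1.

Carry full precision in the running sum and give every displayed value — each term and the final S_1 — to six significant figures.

Integral: ∫_6^46 1/x^3 dx = 0.0136526.
½[f(6) + f(46)] = ½[0.00462963 + 1.02737e-05] = 0.00231995.
Integral + boundary = 0.0159725.
k=1: B_{2}/(2)! × [f^{(1)}(46) − f^{(1)}(6)] = 1/12 × (-6.70023e-07 − (-0.00231481)) = 0.000192845.

S_1 ≈ 0.0161654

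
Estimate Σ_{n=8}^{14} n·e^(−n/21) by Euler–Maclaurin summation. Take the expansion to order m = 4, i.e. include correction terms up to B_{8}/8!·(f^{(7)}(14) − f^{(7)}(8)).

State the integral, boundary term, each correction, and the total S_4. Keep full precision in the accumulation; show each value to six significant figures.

The integral term ∫_8^14 x·e^(−x/21) dx = 38.7136.
Endpoint term: (f(8) + f(14))/2 = (5.46568 + 7.18784)/2 = 6.32676.
Running total after boundary: 45.0403.
Order-1 term: 1/12 · (0.171139 − 0.422940) = -0.0209834.
Partial sum through k=1: 45.0193.
Order-2 term: −1/720 · (0.00271649 − 0.00405751) = 1.86252e-06.
Partial sum through k=2: 45.0193.
Order-3 term: 1/30240 · (1.14397e-05 − 1.62267e-05) = -1.58299e-10.
Partial sum through k=3: 45.0193.
Order-4 term: −1/1209600 · (3.79129e-08 − 5.27271e-08) = 1.22472e-14.

S_4 ≈ 45.0193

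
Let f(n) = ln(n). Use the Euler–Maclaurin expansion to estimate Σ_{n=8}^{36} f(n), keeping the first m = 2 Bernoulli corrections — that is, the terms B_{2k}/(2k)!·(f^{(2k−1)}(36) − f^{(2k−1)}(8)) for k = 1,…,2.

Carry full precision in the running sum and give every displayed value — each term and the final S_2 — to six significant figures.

Integral: ∫_8^36 ln(x) dx = 84.3711.
Endpoint term: (f(8) + f(36))/2 = (2.07944 + 3.58352)/2 = 2.83148.
Running total after boundary: 87.2026.
Order-1 term: 1/12 · (0.0277778 − 0.125000) = -0.00810185.
Partial sum through k=1: 87.1945.
Order-2 term: −1/720 · (4.28669e-05 − 0.00390625) = 5.36581e-06.

S_2 ≈ 87.1945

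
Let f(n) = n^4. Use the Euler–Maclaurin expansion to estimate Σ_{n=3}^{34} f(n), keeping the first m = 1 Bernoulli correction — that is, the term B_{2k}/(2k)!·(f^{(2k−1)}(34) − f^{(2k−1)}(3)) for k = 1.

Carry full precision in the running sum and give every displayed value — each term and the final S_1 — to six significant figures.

S_1 ≈ 9.76834e+06

The integral term ∫_3^34 x^4 dx = 9.08704e+06.
Endpoint term: (f(3) + f(34))/2 = (81.0000 + 1.33634e+06)/2 = 668208.
Running total after boundary: 9.75524e+06.
Order-1 term: 1/12 · (157216 − 108.000) = 13092.3.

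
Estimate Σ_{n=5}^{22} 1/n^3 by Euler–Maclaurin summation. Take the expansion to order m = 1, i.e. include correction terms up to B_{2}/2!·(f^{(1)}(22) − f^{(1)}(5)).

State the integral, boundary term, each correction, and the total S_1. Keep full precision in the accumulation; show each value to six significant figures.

S_1 ≈ 0.0234128

Integral: ∫_5^22 1/x^3 dx = 0.0189669.
½[f(5) + f(22)] = ½[0.00800000 + 9.39144e-05] = 0.00404696.
So far: 0.0230139.
k=1: B_{2}/(2)! × [f^{(1)}(22) − f^{(1)}(5)] = 1/12 × (-1.28065e-05 − (-0.00480000)) = 0.000398933.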